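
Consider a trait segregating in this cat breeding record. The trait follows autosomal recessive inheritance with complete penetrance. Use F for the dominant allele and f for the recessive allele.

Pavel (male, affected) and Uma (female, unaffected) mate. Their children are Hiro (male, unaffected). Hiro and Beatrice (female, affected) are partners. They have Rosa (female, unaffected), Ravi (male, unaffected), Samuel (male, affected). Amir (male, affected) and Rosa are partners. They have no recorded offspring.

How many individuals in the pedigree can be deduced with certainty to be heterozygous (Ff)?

Obligate heterozygotes: Hiro is unaffected so carries F and received f from Pavel (ff), so Hiro is Ff; Rosa is unaffected so carries F and received f from Beatrice (ff), so Rosa is Ff; Ravi is unaffected so carries F and received f from Beatrice (ff), so Ravi is Ff.
Every other individual is either homozygous by phenotype or has at least one consistent homozygous assignment, so the count is 3.

3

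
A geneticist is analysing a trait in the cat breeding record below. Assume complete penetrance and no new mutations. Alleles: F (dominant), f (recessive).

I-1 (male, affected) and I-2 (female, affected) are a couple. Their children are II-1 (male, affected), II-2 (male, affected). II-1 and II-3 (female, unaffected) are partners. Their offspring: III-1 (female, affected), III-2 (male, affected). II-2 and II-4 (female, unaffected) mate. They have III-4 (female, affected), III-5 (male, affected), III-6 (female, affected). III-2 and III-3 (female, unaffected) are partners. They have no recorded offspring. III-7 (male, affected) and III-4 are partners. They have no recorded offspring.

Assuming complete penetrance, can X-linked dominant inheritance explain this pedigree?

Under X-linked dominant, III-2 (affected, male) cannot arise from II-1 (affected) × II-3 (unaffected).

No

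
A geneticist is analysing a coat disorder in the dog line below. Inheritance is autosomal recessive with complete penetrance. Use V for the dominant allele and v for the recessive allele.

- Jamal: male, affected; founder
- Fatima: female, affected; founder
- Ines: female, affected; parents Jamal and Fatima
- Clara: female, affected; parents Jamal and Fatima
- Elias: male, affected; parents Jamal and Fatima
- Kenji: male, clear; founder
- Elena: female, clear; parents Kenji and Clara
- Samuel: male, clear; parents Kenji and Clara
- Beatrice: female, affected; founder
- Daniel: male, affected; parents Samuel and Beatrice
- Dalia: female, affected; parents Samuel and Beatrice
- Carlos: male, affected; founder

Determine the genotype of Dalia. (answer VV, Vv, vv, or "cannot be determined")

Dalia is affected, so Dalia is vv.

vv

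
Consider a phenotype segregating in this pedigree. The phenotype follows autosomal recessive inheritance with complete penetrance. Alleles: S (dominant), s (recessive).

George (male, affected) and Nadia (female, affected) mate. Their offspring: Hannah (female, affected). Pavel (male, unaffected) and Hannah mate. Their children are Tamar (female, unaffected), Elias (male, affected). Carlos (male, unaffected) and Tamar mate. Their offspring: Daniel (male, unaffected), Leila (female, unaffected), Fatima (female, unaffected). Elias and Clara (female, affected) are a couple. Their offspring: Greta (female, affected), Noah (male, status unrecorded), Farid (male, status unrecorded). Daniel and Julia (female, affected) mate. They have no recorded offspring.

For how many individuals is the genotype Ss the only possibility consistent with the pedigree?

2

Obligate heterozygotes: Pavel is unaffected so carries S and passed s to Elias (ss), so Pavel is Ss; Tamar is unaffected so carries S and received s from Hannah (ss), so Tamar is Ss.
Every other individual is either homozygous by phenotype or has at least one consistent homozygous assignment, so the count is 2.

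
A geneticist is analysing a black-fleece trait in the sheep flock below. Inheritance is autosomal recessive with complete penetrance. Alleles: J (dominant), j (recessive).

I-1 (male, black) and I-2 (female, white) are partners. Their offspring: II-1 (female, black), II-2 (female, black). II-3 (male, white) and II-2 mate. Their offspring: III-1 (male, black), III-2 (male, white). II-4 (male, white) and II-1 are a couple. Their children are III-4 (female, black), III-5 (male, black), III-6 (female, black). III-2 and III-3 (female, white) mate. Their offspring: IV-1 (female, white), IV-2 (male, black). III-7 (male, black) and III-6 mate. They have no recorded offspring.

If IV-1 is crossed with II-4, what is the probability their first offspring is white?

III-2 is white so carries J and received j from II-2 (jj), so III-2 is Jj.
III-3 is white so carries J and passed j to IV-2 (jj), so III-3 is Jj.
IV-1 is a white offspring of III-2 (Jj) × III-3 (Jj), whose cross gives 1/4 JJ : 1/2 Jj : 1/4 jj; conditioning on being white, IV-1 is JJ with probability 1/3, Jj with probability 2/3.
II-4 is white so carries J and passed j to III-4 (jj), so II-4 is Jj.
Summing over parental genotype combinations, P(offspring is white) = 1/3·1 + 2/3·3/4 = 5/6.

5/6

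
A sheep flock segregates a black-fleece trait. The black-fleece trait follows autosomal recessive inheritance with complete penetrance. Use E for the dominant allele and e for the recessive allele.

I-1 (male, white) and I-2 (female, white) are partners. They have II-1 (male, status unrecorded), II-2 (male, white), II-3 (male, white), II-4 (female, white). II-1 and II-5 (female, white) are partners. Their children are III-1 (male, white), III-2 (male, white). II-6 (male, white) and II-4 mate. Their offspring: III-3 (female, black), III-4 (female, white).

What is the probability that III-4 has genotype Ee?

II-6 is white so carries E and passed e to III-3 (ee), so II-6 is Ee.
II-4 is white so carries E and passed e to III-3 (ee), so II-4 is Ee.
Their cross gives offspring ratios 1/4 EE : 1/2 Ee : 1/4 ee. Conditioning on III-4 being white, P(Ee) = 1/2 / 3/4 = 2/3.

2/3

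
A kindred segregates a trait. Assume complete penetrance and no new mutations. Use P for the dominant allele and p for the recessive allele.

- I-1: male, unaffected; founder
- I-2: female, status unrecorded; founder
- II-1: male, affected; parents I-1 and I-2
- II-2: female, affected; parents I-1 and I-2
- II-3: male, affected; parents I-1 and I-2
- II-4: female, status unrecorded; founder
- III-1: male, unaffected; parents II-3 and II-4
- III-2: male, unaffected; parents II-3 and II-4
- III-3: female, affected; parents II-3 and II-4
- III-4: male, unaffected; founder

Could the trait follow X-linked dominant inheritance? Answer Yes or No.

A consistent assignment under X-linked dominant exists: I-1 X^p Y, I-2 X^P X^P, II-1 X^P Y, II-2 X^P X^p, II-3 X^P Y, II-4 X^P X^p, III-1 X^p Y, III-2 X^p Y, III-3 X^P X^P, III-4 X^p Y.
In this assignment every recorded phenotype matches its genotype and every non-founder's genotype is obtainable from its parents' genotypes, so the pedigree is consistent.

Yes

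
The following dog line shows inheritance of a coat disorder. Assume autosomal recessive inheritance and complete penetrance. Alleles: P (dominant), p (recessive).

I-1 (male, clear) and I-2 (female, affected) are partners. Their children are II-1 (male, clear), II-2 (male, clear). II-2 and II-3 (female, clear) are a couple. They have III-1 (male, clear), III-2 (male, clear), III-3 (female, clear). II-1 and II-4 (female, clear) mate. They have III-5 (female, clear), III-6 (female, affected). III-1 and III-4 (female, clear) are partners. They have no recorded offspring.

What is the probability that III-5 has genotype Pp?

II-1 is clear so carries P and received p from I-2 (pp), so II-1 is Pp.
II-4 is clear so carries P and passed p to III-6 (pp), so II-4 is Pp.
Their cross gives offspring ratios 1/4 PP : 1/2 Pp : 1/4 pp. Conditioning on III-5 being clear, P(Pp) = 1/2 / 3/4 = 2/3.

2/3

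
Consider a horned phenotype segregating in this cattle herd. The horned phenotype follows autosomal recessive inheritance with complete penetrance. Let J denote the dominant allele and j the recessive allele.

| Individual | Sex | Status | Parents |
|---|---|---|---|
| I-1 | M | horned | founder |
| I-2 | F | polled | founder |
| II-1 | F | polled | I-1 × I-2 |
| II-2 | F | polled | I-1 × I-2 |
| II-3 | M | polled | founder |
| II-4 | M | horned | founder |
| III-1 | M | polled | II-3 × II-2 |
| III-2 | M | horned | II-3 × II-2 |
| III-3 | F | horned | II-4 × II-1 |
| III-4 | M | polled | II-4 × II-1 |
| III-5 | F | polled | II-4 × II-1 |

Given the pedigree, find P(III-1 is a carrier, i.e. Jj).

II-3 is polled so carries J and passed j to III-2 (jj), so II-3 is Jj.
II-2 is polled so carries J and received j from I-1 (jj), so II-2 is Jj.
Their cross gives offspring ratios 1/4 JJ : 1/2 Jj : 1/4 jj. Conditioning on III-1 being polled, P(Jj) = 1/2 / 3/4 = 2/3.

2/3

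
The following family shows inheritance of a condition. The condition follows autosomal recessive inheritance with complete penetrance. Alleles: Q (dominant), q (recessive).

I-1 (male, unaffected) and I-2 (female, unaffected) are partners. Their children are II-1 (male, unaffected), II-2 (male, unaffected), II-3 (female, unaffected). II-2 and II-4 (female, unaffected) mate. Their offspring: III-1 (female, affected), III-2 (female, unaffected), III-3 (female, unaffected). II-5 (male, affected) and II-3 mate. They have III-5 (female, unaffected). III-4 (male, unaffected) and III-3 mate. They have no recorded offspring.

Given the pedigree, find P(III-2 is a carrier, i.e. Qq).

2/3

II-2 is unaffected so carries Q and passed q to III-1 (qq), so II-2 is Qq.
II-4 is unaffected so carries Q and passed q to III-1 (qq), so II-4 is Qq.
Their cross gives offspring ratios 1/4 QQ : 1/2 Qq : 1/4 qq. Conditioning on III-2 being unaffected, P(Qq) = 1/2 / 3/4 = 2/3.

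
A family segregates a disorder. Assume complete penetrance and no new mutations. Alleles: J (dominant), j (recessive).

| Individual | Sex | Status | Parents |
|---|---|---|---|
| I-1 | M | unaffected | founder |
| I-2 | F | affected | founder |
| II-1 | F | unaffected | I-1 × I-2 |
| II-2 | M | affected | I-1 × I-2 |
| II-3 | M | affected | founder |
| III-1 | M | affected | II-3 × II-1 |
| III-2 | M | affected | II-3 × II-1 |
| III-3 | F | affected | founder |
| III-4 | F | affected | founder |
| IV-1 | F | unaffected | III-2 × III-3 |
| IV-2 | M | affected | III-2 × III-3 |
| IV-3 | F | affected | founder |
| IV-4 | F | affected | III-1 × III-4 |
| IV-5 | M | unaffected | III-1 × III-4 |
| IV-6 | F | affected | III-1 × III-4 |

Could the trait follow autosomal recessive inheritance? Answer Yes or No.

Under autosomal recessive, IV-1 (unaffected, female) cannot arise from III-2 (affected) × III-3 (affected).

No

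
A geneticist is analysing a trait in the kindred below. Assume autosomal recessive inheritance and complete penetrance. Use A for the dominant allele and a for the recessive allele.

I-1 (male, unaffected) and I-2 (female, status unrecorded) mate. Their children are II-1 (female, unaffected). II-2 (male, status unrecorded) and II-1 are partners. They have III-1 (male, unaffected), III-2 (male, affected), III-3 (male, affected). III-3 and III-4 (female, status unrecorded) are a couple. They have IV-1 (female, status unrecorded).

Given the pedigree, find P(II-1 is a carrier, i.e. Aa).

1

II-1 is unaffected so carries A and passed a to III-2 (aa), so II-1 is Aa, giving P(Aa) = 1.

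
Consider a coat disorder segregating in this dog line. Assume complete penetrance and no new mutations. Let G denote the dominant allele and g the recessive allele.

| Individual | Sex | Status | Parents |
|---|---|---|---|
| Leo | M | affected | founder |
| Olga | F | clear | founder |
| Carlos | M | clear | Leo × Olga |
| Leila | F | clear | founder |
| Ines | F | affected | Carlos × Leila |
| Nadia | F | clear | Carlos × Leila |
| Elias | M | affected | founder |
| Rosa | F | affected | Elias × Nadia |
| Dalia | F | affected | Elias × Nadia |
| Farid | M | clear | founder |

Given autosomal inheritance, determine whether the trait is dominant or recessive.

Carlos and Leila are both clear yet have an affected child Ines. Under dominance, an affected child requires at least one affected parent, so the trait cannot be dominant.

recessive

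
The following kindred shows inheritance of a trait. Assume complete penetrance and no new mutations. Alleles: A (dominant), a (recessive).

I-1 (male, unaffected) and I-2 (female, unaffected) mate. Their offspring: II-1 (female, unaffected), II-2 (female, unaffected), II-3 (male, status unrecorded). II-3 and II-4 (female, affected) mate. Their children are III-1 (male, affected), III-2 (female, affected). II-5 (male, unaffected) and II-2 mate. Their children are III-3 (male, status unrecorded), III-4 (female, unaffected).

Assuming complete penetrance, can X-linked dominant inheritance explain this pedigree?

Yes

A consistent assignment under X-linked dominant exists: I-1 X^a Y, I-2 X^a X^a, II-1 X^a X^a, II-2 X^a X^a, II-3 X^a Y, II-4 X^A X^A, II-5 X^a Y, III-1 X^A Y, III-2 X^A X^a, III-3 X^a Y, III-4 X^a X^a.
In this assignment every recorded phenotype matches its genotype and every non-founder's genotype is obtainable from its parents' genotypes, so the pedigree is consistent.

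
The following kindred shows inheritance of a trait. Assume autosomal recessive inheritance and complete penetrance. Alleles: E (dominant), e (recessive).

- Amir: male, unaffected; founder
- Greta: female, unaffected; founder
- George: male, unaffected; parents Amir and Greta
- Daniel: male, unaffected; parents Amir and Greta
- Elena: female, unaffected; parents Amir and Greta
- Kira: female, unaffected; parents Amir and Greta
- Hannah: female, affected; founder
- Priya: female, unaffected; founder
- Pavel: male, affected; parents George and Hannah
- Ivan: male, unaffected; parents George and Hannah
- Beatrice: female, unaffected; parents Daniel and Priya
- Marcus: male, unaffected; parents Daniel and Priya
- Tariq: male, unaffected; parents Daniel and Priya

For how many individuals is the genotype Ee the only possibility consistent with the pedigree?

2

Obligate heterozygotes: George is unaffected so carries E and passed e to Pavel (ee), so George is Ee; Ivan is unaffected so carries E and received e from Hannah (ee), so Ivan is Ee.
Every other individual is either homozygous by phenotype or has at least one consistent homozygous assignment, so the count is 2.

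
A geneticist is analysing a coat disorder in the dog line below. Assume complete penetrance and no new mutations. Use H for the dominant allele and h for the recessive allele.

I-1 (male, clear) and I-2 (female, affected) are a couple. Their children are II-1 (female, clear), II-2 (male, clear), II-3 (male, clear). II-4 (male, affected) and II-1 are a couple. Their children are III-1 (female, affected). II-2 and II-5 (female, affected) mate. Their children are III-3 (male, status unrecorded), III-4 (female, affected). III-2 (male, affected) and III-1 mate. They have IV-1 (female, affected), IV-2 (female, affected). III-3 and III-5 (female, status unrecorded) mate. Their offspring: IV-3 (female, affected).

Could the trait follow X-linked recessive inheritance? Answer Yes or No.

No

Under X-linked recessive, II-2 (clear, male) cannot arise from I-1 (clear) × I-2 (affected).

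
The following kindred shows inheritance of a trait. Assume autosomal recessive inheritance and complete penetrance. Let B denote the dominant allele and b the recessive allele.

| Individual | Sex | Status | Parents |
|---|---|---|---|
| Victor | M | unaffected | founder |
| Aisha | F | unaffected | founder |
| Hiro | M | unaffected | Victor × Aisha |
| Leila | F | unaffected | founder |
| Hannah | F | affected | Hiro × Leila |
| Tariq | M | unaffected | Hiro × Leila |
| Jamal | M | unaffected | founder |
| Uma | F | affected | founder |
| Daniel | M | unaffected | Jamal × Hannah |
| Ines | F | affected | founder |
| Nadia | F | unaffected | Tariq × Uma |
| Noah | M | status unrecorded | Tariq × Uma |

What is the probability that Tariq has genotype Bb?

1/2

Hiro is unaffected so carries B and passed b to Hannah (bb), so Hiro is Bb.
Leila is unaffected so carries B and passed b to Hannah (bb), so Leila is Bb.
Their cross gives offspring ratios 1/4 BB : 1/2 Bb : 1/4 bb. Conditioning on Tariq being unaffected, P(Bb) = 1/2 / 3/4 = 2/3 before taking Tariq's own offspring into account.
Uma is affected, so Uma is bb.
Now use Tariq's offspring. Probability of each recorded status — unaffected daughter Nadia: 1/2 if Tariq is Bb, 1 if BB. (Noah: equally likely either way, so uninformative.)
Bayes: P(Bb) = 2/3·1/2 / (2/3·1/2 + 1/3·1) = 1/2.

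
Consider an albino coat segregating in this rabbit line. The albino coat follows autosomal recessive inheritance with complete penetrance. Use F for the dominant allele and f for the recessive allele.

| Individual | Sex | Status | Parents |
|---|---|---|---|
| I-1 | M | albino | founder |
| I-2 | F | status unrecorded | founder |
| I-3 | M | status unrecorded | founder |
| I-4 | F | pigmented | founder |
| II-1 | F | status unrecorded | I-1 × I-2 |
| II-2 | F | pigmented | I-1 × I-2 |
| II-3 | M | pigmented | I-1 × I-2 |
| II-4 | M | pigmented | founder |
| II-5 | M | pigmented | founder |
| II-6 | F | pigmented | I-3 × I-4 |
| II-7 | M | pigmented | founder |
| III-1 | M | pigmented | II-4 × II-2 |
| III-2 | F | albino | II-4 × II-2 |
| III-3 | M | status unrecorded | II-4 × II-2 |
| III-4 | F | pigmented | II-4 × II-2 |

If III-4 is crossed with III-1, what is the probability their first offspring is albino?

II-4 is pigmented so carries F and passed f to III-2 (ff), so II-4 is Ff.
II-2 is pigmented so carries F and received f from I-1 (ff), so II-2 is Ff.
III-4 is a pigmented offspring of II-4 (Ff) × II-2 (Ff), whose cross gives 1/4 FF : 1/2 Ff : 1/4 ff; conditioning on being pigmented, III-4 is FF with probability 1/3, Ff with probability 2/3.
III-1 is a pigmented offspring of II-4 (Ff) × II-2 (Ff), whose cross gives 1/4 FF : 1/2 Ff : 1/4 ff; conditioning on being pigmented, III-1 is FF with probability 1/3, Ff with probability 2/3.
Summing over parental genotype combinations, P(offspring is albino) = 4/9·1/4 = 1/9.

1/9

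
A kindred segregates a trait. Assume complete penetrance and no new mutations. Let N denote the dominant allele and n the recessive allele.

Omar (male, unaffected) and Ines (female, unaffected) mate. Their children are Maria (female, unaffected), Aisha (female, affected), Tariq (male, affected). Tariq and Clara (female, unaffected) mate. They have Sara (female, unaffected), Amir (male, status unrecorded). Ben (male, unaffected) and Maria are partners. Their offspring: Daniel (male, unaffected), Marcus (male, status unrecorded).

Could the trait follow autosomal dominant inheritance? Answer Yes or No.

No

Under autosomal dominant, Aisha (affected, female) cannot arise from Omar (unaffected) × Ines (unaffected).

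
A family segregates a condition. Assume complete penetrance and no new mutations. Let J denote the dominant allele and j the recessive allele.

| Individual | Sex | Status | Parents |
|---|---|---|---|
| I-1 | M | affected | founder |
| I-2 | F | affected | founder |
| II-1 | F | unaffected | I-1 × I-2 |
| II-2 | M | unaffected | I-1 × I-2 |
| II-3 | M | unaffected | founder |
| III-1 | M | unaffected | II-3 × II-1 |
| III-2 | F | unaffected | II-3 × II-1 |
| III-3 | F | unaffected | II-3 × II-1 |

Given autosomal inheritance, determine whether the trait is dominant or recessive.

dominant

I-1 and I-2 are both affected yet have an unaffected child II-1. Under a recessive model two affected parents are homozygous and every child would be affected, so the trait cannot be recessive.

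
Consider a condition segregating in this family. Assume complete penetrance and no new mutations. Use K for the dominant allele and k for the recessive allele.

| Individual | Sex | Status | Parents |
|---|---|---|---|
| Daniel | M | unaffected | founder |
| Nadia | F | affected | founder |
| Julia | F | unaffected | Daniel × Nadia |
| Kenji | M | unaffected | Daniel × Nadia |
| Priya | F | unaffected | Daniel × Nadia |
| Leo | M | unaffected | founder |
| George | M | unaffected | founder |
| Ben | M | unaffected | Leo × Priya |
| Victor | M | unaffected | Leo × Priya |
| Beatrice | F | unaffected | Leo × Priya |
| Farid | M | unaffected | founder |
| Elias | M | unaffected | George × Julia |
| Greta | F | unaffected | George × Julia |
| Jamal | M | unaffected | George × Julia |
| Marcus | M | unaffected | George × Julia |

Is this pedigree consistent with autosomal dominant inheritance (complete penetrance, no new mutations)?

Yes

A consistent assignment under autosomal dominant exists: Daniel kk, Nadia Kk, Julia kk, Kenji kk, Priya kk, Leo kk, George kk, Ben kk, Victor kk, Beatrice kk, Farid kk, Elias kk, Greta kk, Jamal kk, Marcus kk.
In this assignment every recorded phenotype matches its genotype and every non-founder's genotype is obtainable from its parents' genotypes, so the pedigree is consistent.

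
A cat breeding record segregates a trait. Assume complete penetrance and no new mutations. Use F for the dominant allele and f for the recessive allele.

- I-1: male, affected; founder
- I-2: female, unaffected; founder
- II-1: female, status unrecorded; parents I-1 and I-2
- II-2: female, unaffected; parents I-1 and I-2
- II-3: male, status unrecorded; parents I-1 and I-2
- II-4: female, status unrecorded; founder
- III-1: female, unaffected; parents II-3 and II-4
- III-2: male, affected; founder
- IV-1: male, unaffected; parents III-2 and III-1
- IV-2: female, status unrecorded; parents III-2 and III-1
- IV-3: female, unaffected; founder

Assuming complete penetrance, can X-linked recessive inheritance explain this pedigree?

Yes

A consistent assignment under X-linked recessive exists: I-1 X^f Y, I-2 X^F X^F, II-1 X^F X^f, II-2 X^F X^f, II-3 X^F Y, II-4 X^F X^F, III-1 X^F X^F, III-2 X^f Y, IV-1 X^F Y, IV-2 X^F X^f, IV-3 X^F X^F.
In this assignment every recorded phenotype matches its genotype and every non-founder's genotype is obtainable from its parents' genotypes, so the pedigree is consistent.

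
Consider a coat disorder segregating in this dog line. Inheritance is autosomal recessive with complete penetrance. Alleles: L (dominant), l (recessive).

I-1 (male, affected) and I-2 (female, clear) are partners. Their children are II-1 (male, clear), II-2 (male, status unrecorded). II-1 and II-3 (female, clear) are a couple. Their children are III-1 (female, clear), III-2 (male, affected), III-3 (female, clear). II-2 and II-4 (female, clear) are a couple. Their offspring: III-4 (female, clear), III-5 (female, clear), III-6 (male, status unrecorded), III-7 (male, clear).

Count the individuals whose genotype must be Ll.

2

Obligate heterozygotes: II-1 is clear so carries L and received l from I-1 (ll), so II-1 is Ll; II-3 is clear so carries L and passed l to III-2 (ll), so II-3 is Ll.
Every other individual is either homozygous by phenotype or has at least one consistent homozygous assignment, so the count is 2.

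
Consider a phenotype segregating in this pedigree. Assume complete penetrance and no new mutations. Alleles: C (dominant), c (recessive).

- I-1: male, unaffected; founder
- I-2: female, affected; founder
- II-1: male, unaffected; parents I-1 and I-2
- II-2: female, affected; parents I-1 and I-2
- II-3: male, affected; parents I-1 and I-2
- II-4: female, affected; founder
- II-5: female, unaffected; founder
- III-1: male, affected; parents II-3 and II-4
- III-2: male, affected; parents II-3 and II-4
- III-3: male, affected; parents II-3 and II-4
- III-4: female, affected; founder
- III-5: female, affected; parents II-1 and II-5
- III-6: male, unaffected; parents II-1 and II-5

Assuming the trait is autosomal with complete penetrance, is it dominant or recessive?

II-1 and II-5 are both unaffected yet have an affected child III-5. Under dominance, an affected child requires at least one affected parent, so the trait cannot be dominant.

recessive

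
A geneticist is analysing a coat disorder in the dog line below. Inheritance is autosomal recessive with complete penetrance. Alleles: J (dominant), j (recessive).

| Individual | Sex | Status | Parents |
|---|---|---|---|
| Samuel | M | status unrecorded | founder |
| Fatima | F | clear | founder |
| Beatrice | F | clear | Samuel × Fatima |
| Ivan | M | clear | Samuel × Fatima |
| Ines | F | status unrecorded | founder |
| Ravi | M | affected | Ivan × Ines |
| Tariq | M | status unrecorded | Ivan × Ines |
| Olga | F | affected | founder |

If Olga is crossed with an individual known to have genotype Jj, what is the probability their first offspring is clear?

1/2

Olga is affected, so Olga is jj.
The cross gives 1/2 Jj : 1/2 jj, so P(offspring is clear) = 1/2.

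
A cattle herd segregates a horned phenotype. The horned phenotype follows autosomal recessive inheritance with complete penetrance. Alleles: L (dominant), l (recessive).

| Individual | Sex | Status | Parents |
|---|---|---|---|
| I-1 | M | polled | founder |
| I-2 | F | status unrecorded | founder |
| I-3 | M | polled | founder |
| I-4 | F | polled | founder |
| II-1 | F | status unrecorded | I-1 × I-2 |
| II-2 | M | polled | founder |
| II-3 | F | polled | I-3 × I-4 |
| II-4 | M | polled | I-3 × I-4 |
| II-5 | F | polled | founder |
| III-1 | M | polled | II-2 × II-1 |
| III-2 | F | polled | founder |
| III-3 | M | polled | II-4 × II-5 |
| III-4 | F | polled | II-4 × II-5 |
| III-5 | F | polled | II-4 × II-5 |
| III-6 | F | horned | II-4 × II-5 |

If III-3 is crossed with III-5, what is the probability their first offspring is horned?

II-4 is polled so carries L and passed l to III-6 (ll), so II-4 is Ll.
II-5 is polled so carries L and passed l to III-6 (ll), so II-5 is Ll.
III-3 is a polled offspring of II-4 (Ll) × II-5 (Ll), whose cross gives 1/4 LL : 1/2 Ll : 1/4 ll; conditioning on being polled, III-3 is LL with probability 1/3, Ll with probability 2/3.
III-5 is a polled offspring of II-4 (Ll) × II-5 (Ll), whose cross gives 1/4 LL : 1/2 Ll : 1/4 ll; conditioning on being polled, III-5 is LL with probability 1/3, Ll with probability 2/3.
Summing over parental genotype combinations, P(offspring is horned) = 4/9·1/4 = 1/9.

1/9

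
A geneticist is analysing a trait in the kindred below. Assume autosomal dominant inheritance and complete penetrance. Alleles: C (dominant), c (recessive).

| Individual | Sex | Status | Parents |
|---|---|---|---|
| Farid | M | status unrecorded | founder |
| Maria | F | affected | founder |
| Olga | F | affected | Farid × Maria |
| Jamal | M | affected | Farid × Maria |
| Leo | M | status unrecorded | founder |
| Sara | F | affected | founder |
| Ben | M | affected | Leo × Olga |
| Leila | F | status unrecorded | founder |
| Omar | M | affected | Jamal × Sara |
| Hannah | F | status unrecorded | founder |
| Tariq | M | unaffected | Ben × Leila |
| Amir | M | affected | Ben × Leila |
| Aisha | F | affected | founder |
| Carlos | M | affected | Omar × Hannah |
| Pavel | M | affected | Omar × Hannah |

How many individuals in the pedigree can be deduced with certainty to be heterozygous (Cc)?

Obligate heterozygotes: Ben is affected so carries C and passed c to Tariq (cc), so Ben is Cc.
Every other individual is either homozygous by phenotype or has at least one consistent homozygous assignment, so the count is 1.

1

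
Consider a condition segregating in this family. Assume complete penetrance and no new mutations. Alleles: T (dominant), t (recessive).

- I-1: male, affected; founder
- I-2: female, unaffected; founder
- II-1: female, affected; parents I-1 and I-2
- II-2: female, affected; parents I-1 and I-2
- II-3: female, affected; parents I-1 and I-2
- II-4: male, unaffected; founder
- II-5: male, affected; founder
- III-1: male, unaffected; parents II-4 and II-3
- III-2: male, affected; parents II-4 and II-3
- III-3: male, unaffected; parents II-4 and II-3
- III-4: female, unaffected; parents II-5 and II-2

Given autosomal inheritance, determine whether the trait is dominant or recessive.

II-5 and II-2 are both affected yet have an unaffected child III-4. Under a recessive model two affected parents are homozygous and every child would be affected, so the trait cannot be recessive.

dominant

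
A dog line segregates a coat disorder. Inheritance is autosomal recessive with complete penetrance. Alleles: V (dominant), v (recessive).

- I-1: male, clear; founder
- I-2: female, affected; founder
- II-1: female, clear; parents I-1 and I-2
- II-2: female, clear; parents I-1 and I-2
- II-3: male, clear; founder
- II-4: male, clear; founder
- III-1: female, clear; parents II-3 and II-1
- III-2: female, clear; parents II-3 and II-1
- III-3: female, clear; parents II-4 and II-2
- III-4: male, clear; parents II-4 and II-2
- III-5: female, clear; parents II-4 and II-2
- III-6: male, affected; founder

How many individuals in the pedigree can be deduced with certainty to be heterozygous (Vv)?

Obligate heterozygotes: II-1 is clear so carries V and received v from I-2 (vv), so II-1 is Vv; II-2 is clear so carries V and received v from I-2 (vv), so II-2 is Vv.
Every other individual is either homozygous by phenotype or has at least one consistent homozygous assignment, so the count is 2.

2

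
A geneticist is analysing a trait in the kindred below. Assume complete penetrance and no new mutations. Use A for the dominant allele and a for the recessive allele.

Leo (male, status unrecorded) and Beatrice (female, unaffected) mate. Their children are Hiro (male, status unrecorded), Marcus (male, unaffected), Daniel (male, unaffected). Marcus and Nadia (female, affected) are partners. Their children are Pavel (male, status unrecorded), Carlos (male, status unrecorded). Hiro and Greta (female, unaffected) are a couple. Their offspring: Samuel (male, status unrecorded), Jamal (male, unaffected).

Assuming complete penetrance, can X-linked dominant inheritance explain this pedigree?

Yes

A consistent assignment under X-linked dominant exists: Leo X^A Y, Beatrice X^a X^a, Hiro X^a Y, Marcus X^a Y, Daniel X^a Y, Nadia X^A X^A, Greta X^a X^a, Pavel X^A Y, Carlos X^A Y, Samuel X^a Y, Jamal X^a Y.
In this assignment every recorded phenotype matches its genotype and every non-founder's genotype is obtainable from its parents' genotypes, so the pedigree is consistent.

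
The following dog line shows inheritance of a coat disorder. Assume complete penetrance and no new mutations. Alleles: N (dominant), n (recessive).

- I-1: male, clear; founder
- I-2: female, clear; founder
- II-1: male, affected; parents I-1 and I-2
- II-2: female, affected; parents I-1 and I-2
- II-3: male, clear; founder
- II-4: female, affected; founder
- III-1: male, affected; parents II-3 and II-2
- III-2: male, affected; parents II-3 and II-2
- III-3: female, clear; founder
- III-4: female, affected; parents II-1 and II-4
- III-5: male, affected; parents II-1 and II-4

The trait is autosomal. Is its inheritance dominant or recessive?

I-1 and I-2 are both clear yet have an affected child II-1. Under dominance, an affected child requires at least one affected parent, so the trait cannot be dominant.

recessive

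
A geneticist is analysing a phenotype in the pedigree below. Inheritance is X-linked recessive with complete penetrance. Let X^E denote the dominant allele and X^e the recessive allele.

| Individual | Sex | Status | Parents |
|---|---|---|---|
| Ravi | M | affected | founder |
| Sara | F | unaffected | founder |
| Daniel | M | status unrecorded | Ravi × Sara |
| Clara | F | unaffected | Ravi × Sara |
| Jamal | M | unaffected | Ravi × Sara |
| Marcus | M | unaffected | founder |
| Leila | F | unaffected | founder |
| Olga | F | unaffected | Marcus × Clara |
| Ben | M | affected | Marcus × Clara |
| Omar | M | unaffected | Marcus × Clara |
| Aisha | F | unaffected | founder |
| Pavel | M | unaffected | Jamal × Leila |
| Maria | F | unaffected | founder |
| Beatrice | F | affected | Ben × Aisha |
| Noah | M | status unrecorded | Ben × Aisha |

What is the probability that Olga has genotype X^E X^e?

Marcus is unaffected, so Marcus is X^E Y.
Clara is unaffected so carries E and received e from Ravi (X^e Y), so Clara is X^E X^e.
Their cross gives offspring ratios 1/2 X^E X^E : 1/2 X^E X^e. Conditioning on Olga being unaffected, P(X^E X^e) = 1/2 / 1 = 1/2.

1/2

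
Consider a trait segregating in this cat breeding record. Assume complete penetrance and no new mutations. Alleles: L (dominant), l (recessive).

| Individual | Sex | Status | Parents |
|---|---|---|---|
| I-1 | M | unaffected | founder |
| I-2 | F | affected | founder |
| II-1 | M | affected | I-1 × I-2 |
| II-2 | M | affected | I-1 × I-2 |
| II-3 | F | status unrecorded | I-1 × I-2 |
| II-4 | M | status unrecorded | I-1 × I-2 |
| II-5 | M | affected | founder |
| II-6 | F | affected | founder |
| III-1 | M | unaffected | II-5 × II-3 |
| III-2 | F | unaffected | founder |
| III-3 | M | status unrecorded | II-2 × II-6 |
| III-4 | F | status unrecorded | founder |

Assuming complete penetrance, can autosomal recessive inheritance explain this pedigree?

A consistent assignment under autosomal recessive exists: I-1 Ll, I-2 ll, II-1 ll, II-2 ll, II-3 Ll, II-4 Ll, II-5 ll, II-6 ll, III-1 Ll, III-2 LL, III-3 ll, III-4 LL.
In this assignment every recorded phenotype matches its genotype and every non-founder's genotype is obtainable from its parents' genotypes, so the pedigree is consistent.

Yes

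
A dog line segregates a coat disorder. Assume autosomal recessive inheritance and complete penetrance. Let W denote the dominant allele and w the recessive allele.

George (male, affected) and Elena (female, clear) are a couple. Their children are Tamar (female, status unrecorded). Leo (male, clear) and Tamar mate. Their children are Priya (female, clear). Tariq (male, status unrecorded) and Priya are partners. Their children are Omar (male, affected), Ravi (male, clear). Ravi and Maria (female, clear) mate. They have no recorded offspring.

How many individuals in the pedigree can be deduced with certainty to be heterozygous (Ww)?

Obligate heterozygotes: Priya is clear so carries W and passed w to Omar (ww), so Priya is Ww.
Every other individual is either homozygous by phenotype or has at least one consistent homozygous assignment, so the count is 1.

1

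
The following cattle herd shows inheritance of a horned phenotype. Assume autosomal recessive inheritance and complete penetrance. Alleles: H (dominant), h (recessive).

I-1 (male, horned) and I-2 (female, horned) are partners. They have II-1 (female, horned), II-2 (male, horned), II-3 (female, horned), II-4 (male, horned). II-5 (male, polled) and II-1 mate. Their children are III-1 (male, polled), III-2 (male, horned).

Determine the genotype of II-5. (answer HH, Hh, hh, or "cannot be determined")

Hh

From phenotype alone, II-5 is HH or Hh.
II-5 is polled so carries H and passed h to III-2 (hh), so II-5 is Hh.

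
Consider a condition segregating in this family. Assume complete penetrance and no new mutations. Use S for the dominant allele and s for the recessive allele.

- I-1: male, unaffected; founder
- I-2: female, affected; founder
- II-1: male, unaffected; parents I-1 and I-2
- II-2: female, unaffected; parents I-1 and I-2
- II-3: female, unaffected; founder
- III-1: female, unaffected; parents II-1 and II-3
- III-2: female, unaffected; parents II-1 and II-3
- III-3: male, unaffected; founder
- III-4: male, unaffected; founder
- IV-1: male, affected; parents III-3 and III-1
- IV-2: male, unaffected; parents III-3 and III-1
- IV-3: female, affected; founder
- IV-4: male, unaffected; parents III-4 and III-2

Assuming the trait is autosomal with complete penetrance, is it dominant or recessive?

III-3 and III-1 are both unaffected yet have an affected child IV-1. Under dominance, an affected child requires at least one affected parent, so the trait cannot be dominant.

recessive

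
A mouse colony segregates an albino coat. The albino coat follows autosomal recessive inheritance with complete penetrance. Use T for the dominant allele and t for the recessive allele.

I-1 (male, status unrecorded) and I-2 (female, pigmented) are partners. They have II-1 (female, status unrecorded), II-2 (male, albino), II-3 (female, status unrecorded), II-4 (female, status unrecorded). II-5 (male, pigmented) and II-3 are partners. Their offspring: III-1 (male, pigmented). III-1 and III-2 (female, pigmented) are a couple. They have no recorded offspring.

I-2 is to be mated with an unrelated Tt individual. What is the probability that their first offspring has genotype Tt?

1/2

I-2 is pigmented so carries T and passed t to II-2 (tt), so I-2 is Tt.
The cross gives 1/4 TT : 1/2 Tt : 1/4 tt, so P(offspring has genotype Tt) = 1/2.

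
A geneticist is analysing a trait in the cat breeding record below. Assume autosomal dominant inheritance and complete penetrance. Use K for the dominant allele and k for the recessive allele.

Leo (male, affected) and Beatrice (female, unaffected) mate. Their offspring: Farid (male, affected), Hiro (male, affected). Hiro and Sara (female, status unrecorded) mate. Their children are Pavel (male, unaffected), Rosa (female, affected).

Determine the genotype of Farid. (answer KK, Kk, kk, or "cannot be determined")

From phenotype alone, Farid is KK or Kk.
Farid is affected so carries K and received k from Beatrice (kk), so Farid is Kk.

Kk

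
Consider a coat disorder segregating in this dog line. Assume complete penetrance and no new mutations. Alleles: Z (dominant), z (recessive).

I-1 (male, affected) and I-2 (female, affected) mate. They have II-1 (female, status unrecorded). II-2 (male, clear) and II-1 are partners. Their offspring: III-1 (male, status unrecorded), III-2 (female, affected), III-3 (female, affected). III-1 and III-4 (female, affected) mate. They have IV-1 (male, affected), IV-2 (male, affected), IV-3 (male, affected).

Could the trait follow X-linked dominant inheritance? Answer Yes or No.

Yes

A consistent assignment under X-linked dominant exists: I-1 X^Z Y, I-2 X^Z X^Z, II-1 X^Z X^Z, II-2 X^z Y, III-1 X^Z Y, III-2 X^Z X^z, III-3 X^Z X^z, III-4 X^Z X^Z, IV-1 X^Z Y, IV-2 X^Z Y, IV-3 X^Z Y.
In this assignment every recorded phenotype matches its genotype and every non-founder's genotype is obtainable from its parents' genotypes, so the pedigree is consistent.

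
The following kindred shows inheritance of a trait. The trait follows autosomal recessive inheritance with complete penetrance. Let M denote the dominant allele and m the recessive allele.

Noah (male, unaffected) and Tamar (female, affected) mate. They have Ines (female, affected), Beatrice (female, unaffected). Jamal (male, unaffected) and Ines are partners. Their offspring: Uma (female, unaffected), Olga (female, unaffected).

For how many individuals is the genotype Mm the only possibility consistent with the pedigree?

4

Obligate heterozygotes: Noah is unaffected so carries M and passed m to Ines (mm), so Noah is Mm; Beatrice is unaffected so carries M and received m from Tamar (mm), so Beatrice is Mm; Uma is unaffected so carries M and received m from Ines (mm), so Uma is Mm; Olga is unaffected so carries M and received m from Ines (mm), so Olga is Mm.
Every other individual is either homozygous by phenotype or has at least one consistent homozygous assignment, so the count is 4.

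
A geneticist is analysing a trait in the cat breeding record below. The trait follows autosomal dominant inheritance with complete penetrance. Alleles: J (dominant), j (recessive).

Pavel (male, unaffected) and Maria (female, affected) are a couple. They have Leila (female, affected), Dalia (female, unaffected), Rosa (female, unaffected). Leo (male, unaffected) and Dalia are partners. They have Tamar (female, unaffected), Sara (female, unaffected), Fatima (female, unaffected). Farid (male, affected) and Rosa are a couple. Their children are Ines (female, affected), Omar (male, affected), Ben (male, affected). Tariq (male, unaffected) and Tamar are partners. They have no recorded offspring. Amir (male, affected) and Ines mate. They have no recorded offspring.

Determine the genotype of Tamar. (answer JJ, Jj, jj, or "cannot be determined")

Tamar is unaffected, so Tamar is jj.

jj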